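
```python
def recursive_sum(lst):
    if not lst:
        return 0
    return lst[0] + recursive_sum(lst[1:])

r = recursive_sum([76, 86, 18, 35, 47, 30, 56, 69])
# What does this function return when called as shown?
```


recursive_sum([76, 86, 18, 35, 47, 30, 56, 69])
= 76 + recursive_sum([86, 18, 35, 47, 30, 56, 69])
= 76 + 86 + recursive_sum([18, 35, 47, 30, 56, 69])
= 76 + 86 + 18 + recursive_sum([35, 47, 30, 56, 69])
= 76 + 86 + 18 + 35 + recursive_sum([47, 30, 56, 69])
= 76 + 86 + 18 + 35 + 47 + recursive_sum([30, 56, 69])
= 76 + 86 + 18 + 35 + 47 + 30 + recursive_sum([56, 69])
= 76 + 86 + 18 + 35 + 47 + 30 + 56 + recursive_sum([69])
= 76 + 86 + 18 + 35 + 47 + 30 + 56 + 69 + recursive_sum([])
= 76 + 86 + 18 + 35 + 47 + 30 + 56 + 69 + 0
= 417


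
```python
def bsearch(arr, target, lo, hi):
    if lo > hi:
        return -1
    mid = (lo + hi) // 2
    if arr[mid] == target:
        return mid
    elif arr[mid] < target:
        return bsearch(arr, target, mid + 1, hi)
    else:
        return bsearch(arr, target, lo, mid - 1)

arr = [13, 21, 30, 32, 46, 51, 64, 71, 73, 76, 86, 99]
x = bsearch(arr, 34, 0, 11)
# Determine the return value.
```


bsearch(arr, 34, 0, 11)
lo=0, hi=11, mid=5, arr[mid]=51
51 > 34, search left half
lo=0, hi=4, mid=2, arr[mid]=30
30 < 34, search right half
lo=3, hi=4, mid=3, arr[mid]=32
32 < 34, search right half
lo=4, hi=4, mid=4, arr[mid]=46
46 > 34, search left half
lo > hi, target not found, return -1
= -1


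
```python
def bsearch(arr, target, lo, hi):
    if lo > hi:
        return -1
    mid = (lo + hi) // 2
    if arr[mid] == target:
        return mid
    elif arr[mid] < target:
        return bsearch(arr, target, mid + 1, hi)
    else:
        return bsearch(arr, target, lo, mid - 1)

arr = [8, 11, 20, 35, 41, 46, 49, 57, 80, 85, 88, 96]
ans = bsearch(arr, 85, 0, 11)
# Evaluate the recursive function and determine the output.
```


bsearch(arr, 85, 0, 11)
lo=0, hi=11, mid=5, arr[mid]=46
46 < 85, search right half
lo=6, hi=11, mid=8, arr[mid]=80
80 < 85, search right half
lo=9, hi=11, mid=10, arr[mid]=88
88 > 85, search left half
lo=9, hi=9, mid=9, arr[mid]=85
arr[9] == 85, found at index 9
= 9


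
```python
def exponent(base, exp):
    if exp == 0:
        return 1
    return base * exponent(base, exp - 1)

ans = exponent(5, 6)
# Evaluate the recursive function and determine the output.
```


exponent(5, 6)
= 5 * exponent(5, 5)
= 5 * 5 * exponent(5, 4)
= 5 * 5 * 5 * exponent(5, 3)
= 5 * 5 * 5 * 5 * exponent(5, 2)
= 5 * 5 * 5 * 5 * 5 * exponent(5, 1)
= 5 * 5 * 5 * 5 * 5 * 5 * exponent(5, 0)
= 5 * 5 * 5 * 5 * 5 * 5 * 1
= 15625


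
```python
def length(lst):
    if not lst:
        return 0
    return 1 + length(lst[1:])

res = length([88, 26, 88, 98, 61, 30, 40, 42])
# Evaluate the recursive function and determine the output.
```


length([88, 26, 88, 98, 61, 30, 40, 42])
= 1 + length([26, 88, 98, 61, 30, 40, 42])
= 1 + 1 + length([88, 98, 61, 30, 40, 42])
= 1 + 1 + 1 + length([98, 61, 30, 40, 42])
= 1 + 1 + 1 + 1 + length([61, 30, 40, 42])
= 1 + 1 + 1 + 1 + 1 + length([30, 40, 42])
= 1 + 1 + 1 + 1 + 1 + 1 + length([40, 42])
= 1 + 1 + 1 + 1 + 1 + 1 + 1 + length([42])
= 1 + 1 + 1 + 1 + 1 + 1 + 1 + 1 + length([])
= 1 + 1 + 1 + 1 + 1 + 1 + 1 + 1 + 0
= 8


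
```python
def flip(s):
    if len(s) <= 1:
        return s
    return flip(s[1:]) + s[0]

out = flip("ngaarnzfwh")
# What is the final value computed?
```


flip("ngaarnzfwh")
= flip("gaarnzfwh") + "n"
= flip("aarnzfwh") + "g" + "n"
= flip("arnzfwh") + "a" + "g" + "n"
= flip("rnzfwh") + "a" + "a" + "g" + "n"
= flip("nzfwh") + "r" + "a" + "a" + "g" + "n"
= flip("zfwh") + "n" + "r" + "a" + "a" + "g" + "n"
= flip("fwh") + "z" + "n" + "r" + "a" + "a" + "g" + "n"
= flip("wh") + "f" + "z" + "n" + "r" + "a" + "a" + "g" + "n"
= flip("h") + "w" + "f" + "z" + "n" + "r" + "a" + "a" + "g" + "n"
= "h" + "w" + "f" + "z" + "n" + "r" + "a" + "a" + "g" + "n"
= "hwfznraagn"


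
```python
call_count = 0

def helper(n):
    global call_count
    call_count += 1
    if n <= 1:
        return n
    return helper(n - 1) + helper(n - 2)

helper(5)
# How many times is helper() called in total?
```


helper(5) calls helper(4) and helper(3); each non-base call branches into two more.
Let C(k) = total number of calls made by helper(k), including the call to helper(k) itself.
Base cases: C(0) = 1, C(1) = 1
Recurrence: C(k) = 1 + C(k-1) + C(k-2)
  C(2) = 1 + C(1) + C(0) = 1 + 1 + 1 = 3
  C(3) = 1 + C(2) + C(1) = 1 + 3 + 1 = 5
  C(4) = 1 + C(3) + C(2) = 1 + 5 + 3 = 9
  C(5) = 1 + C(4) + C(3) = 1 + 9 + 5 = 15
Total calls = C(5) = 15


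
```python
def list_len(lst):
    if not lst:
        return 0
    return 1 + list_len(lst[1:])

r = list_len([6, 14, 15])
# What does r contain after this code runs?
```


list_len([6, 14, 15])
= 1 + list_len([14, 15])
= 1 + 1 + list_len([15])
= 1 + 1 + 1 + list_len([])
= 1 + 1 + 1 + 0
= 3


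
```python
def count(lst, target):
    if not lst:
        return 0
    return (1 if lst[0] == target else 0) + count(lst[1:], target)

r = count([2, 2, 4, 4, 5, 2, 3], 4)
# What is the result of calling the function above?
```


count([2, 2, 4, 4, 5, 2, 3], 4)
lst[0]=2 != 4: 0 + count([2, 4, 4, 5, 2, 3], 4)
lst[0]=2 != 4: 0 + count([4, 4, 5, 2, 3], 4)
lst[0]=4 == 4: 1 + count([4, 5, 2, 3], 4)
lst[0]=4 == 4: 1 + count([5, 2, 3], 4)
lst[0]=5 != 4: 0 + count([2, 3], 4)
lst[0]=2 != 4: 0 + count([3], 4)
lst[0]=3 != 4: 0 + count([], 4)
= 2


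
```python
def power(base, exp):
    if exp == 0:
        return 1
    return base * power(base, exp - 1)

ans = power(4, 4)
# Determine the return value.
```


power(4, 4)
= 4 * power(4, 3)
= 4 * 4 * power(4, 2)
= 4 * 4 * 4 * power(4, 1)
= 4 * 4 * 4 * 4 * power(4, 0)
= 4 * 4 * 4 * 4 * 1
= 256


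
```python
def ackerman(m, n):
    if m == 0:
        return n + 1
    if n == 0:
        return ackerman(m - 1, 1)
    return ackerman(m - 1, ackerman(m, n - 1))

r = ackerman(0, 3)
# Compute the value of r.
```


ackerman(0, 3)
m == 0: return 3 + 1 = 4
= 4


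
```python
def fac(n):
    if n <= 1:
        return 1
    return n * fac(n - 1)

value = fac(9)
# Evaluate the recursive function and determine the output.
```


fac(9)
= 9 * fac(8)
= 9 * 8 * fac(7)
= 9 * 8 * 7 * fac(6)
= 9 * 8 * 7 * 6 * fac(5)
= 9 * 8 * 7 * 6 * 5 * fac(4)
= 9 * 8 * 7 * 6 * 5 * 4 * fac(3)
= 9 * 8 * 7 * 6 * 5 * 4 * 3 * fac(2)
= 9 * 8 * 7 * 6 * 5 * 4 * 3 * 2 * fac(1)
= 9 * 8 * 7 * 6 * 5 * 4 * 3 * 2 * 1
= 362880


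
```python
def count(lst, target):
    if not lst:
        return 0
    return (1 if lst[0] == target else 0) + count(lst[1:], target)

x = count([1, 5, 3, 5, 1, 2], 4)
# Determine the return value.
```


count([1, 5, 3, 5, 1, 2], 4)
lst[0]=1 != 4: 0 + count([5, 3, 5, 1, 2], 4)
lst[0]=5 != 4: 0 + count([3, 5, 1, 2], 4)
lst[0]=3 != 4: 0 + count([5, 1, 2], 4)
lst[0]=5 != 4: 0 + count([1, 2], 4)
lst[0]=1 != 4: 0 + count([2], 4)
lst[0]=2 != 4: 0 + count([], 4)
= 0


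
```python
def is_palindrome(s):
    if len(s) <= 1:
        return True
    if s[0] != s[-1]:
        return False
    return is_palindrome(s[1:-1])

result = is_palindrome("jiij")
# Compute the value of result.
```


is_palindrome("jiij")
"jiij": s[0]='j' == s[-1]='j' -> is_palindrome("ii")
"ii": s[0]='i' == s[-1]='i' -> is_palindrome("")
"": len <= 1 -> True
= True


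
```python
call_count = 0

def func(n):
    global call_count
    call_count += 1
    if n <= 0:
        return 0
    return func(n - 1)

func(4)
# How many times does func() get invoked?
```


func(4) calls func(3) calls ... calls func(0)
Total calls: 4 + 1 (for base case) = 5


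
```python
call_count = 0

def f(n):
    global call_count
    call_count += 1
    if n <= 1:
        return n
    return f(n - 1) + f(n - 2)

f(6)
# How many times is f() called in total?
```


f(6) calls f(5) and f(4); each non-base call branches into two more.
Let C(k) = total number of calls made by f(k), including the call to f(k) itself.
Base cases: C(0) = 1, C(1) = 1
Recurrence: C(k) = 1 + C(k-1) + C(k-2)
  C(2) = 1 + C(1) + C(0) = 1 + 1 + 1 = 3
  C(3) = 1 + C(2) + C(1) = 1 + 3 + 1 = 5
  C(4) = 1 + C(3) + C(2) = 1 + 5 + 3 = 9
  C(5) = 1 + C(4) + C(3) = 1 + 9 + 5 = 15
  C(6) = 1 + C(5) + C(4) = 1 + 15 + 9 = 25
Total calls = C(6) = 25


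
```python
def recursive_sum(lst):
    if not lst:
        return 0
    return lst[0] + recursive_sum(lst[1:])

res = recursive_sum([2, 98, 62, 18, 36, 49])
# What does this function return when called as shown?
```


recursive_sum([2, 98, 62, 18, 36, 49])
= 2 + recursive_sum([98, 62, 18, 36, 49])
= 2 + 98 + recursive_sum([62, 18, 36, 49])
= 2 + 98 + 62 + recursive_sum([18, 36, 49])
= 2 + 98 + 62 + 18 + recursive_sum([36, 49])
= 2 + 98 + 62 + 18 + 36 + recursive_sum([49])
= 2 + 98 + 62 + 18 + 36 + 49 + recursive_sum([])
= 2 + 98 + 62 + 18 + 36 + 49 + 0
= 265


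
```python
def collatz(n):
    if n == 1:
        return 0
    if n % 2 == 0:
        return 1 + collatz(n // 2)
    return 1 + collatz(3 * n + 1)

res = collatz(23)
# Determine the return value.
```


collatz(23)
23 is odd -> 3*23+1 = 70 -> collatz(70)
70 is even -> collatz(35)
35 is odd -> 3*35+1 = 106 -> collatz(106)
106 is even -> collatz(53)
53 is odd -> 3*53+1 = 160 -> collatz(160)
160 is even -> collatz(80)
80 is even -> collatz(40)
40 is even -> collatz(20)
20 is even -> collatz(10)
10 is even -> collatz(5)
5 is odd -> 3*5+1 = 16 -> collatz(16)
16 is even -> collatz(8)
8 is even -> collatz(4)
4 is even -> collatz(2)
2 is even -> collatz(1)
Reached 1 after 15 steps
= 15


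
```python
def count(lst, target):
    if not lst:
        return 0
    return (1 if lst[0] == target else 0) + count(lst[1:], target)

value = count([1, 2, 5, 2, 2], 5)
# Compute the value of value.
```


count([1, 2, 5, 2, 2], 5)
lst[0]=1 != 5: 0 + count([2, 5, 2, 2], 5)
lst[0]=2 != 5: 0 + count([5, 2, 2], 5)
lst[0]=5 == 5: 1 + count([2, 2], 5)
lst[0]=2 != 5: 0 + count([2], 5)
lst[0]=2 != 5: 0 + count([], 5)
= 1


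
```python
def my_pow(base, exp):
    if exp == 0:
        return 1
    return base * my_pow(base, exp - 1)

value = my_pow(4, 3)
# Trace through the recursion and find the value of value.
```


my_pow(4, 3)
= 4 * my_pow(4, 2)
= 4 * 4 * my_pow(4, 1)
= 4 * 4 * 4 * my_pow(4, 0)
= 4 * 4 * 4 * 1
= 64


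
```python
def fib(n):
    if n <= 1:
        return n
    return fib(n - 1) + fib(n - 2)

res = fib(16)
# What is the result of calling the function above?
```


fib(16)
= fib(15) + fib(14)
= (fib(14) + fib(13)) + fib(14)
Computing bottom-up: fib(0)=0, fib(1)=1, fib(2)=1, fib(3)=2, fib(4)=3, fib(5)=5, fib(6)=8, fib(7)=13, fib(8)=21, fib(9)=34, fib(10)=55, fib(11)=89, fib(12)=144, fib(13)=233, fib(14)=377, fib(15)=610, fib(16)=987
= 987


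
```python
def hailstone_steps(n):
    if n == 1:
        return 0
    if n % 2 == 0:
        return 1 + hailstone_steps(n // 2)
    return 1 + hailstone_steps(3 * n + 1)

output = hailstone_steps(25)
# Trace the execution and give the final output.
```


hailstone_steps(25)
25 is odd -> 3*25+1 = 76 -> hailstone_steps(76)
76 is even -> hailstone_steps(38)
38 is even -> hailstone_steps(19)
19 is odd -> 3*19+1 = 58 -> hailstone_steps(58)
58 is even -> hailstone_steps(29)
29 is odd -> 3*29+1 = 88 -> hailstone_steps(88)
88 is even -> hailstone_steps(44)
44 is even -> hailstone_steps(22)
22 is even -> hailstone_steps(11)
11 is odd -> 3*11+1 = 34 -> hailstone_steps(34)
34 is even -> hailstone_steps(17)
17 is odd -> 3*17+1 = 52 -> hailstone_steps(52)
52 is even -> hailstone_steps(26)
26 is even -> hailstone_steps(13)
13 is odd -> 3*13+1 = 40 -> hailstone_steps(40)
40 is even -> hailstone_steps(20)
20 is even -> hailstone_steps(10)
10 is even -> hailstone_steps(5)
5 is odd -> 3*5+1 = 16 -> hailstone_steps(16)
16 is even -> hailstone_steps(8)
8 is even -> hailstone_steps(4)
4 is even -> hailstone_steps(2)
2 is even -> hailstone_steps(1)
Reached 1 after 23 steps
= 23


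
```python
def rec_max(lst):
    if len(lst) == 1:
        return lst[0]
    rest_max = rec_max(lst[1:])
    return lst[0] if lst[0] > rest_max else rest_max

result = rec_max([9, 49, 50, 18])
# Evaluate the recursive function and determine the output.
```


rec_max([9, 49, 50, 18])
= compare 9 with rec_max([49, 50, 18])
= compare 49 with rec_max([50, 18])
= compare 50 with rec_max([18])
Base: rec_max([18]) = 18
compare 50 with 18: max = 50
compare 49 with 50: max = 50
compare 9 with 50: max = 50
= 50


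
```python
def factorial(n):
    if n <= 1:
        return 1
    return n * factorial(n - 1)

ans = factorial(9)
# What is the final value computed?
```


factorial(9)
= 9 * factorial(8)
= 9 * 8 * factorial(7)
= 9 * 8 * 7 * factorial(6)
= 9 * 8 * 7 * 6 * factorial(5)
= 9 * 8 * 7 * 6 * 5 * factorial(4)
= 9 * 8 * 7 * 6 * 5 * 4 * factorial(3)
= 9 * 8 * 7 * 6 * 5 * 4 * 3 * factorial(2)
= 9 * 8 * 7 * 6 * 5 * 4 * 3 * 2 * factorial(1)
= 9 * 8 * 7 * 6 * 5 * 4 * 3 * 2 * 1
= 362880


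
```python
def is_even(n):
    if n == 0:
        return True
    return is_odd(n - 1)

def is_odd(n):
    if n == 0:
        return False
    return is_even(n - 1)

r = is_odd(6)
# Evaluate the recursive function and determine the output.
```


is_odd(6)
= is_even(5)
= is_odd(4)
= is_even(3)
= is_odd(2)
= is_even(1)
= is_odd(0)
n == 0: return False
= False


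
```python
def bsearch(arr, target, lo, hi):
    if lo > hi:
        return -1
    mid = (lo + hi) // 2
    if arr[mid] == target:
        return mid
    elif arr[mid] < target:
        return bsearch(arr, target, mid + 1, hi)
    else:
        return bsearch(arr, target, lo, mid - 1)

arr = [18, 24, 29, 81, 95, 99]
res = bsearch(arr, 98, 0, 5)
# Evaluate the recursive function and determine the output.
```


bsearch(arr, 98, 0, 5)
lo=0, hi=5, mid=2, arr[mid]=29
29 < 98, search right half
lo=3, hi=5, mid=4, arr[mid]=95
95 < 98, search right half
lo=5, hi=5, mid=5, arr[mid]=99
99 > 98, search left half
lo > hi, target not found, return -1
= -1


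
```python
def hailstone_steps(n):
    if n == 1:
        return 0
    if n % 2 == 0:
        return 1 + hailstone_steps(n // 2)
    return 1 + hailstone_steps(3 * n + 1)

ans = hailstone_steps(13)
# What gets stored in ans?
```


hailstone_steps(13)
13 is odd -> 3*13+1 = 40 -> hailstone_steps(40)
40 is even -> hailstone_steps(20)
20 is even -> hailstone_steps(10)
10 is even -> hailstone_steps(5)
5 is odd -> 3*5+1 = 16 -> hailstone_steps(16)
16 is even -> hailstone_steps(8)
8 is even -> hailstone_steps(4)
4 is even -> hailstone_steps(2)
2 is even -> hailstone_steps(1)
Reached 1 after 9 steps
= 9


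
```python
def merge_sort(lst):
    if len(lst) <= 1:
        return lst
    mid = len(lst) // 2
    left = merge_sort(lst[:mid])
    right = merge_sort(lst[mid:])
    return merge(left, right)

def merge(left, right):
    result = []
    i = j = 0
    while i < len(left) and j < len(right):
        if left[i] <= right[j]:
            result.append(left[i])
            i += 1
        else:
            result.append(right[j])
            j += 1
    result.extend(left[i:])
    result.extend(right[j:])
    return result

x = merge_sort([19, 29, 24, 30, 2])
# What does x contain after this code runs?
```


merge_sort([19, 29, 24, 30, 2])
Split into [19, 29] and [24, 30, 2]
Left sorted: [19, 29]
Right sorted: [2, 24, 30]
Merge [19, 29] and [2, 24, 30]
= [2, 19, 24, 29, 30]


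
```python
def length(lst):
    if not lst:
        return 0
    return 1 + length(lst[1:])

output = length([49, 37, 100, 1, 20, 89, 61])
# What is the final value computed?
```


length([49, 37, 100, 1, 20, 89, 61])
= 1 + length([37, 100, 1, 20, 89, 61])
= 1 + 1 + length([100, 1, 20, 89, 61])
= 1 + 1 + 1 + length([1, 20, 89, 61])
= 1 + 1 + 1 + 1 + length([20, 89, 61])
= 1 + 1 + 1 + 1 + 1 + length([89, 61])
= 1 + 1 + 1 + 1 + 1 + 1 + length([61])
= 1 + 1 + 1 + 1 + 1 + 1 + 1 + length([])
= 1 + 1 + 1 + 1 + 1 + 1 + 1 + 0
= 7


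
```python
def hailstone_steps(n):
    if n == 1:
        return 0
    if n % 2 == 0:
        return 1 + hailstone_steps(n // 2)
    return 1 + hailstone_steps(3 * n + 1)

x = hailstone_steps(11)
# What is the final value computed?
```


hailstone_steps(11)
11 is odd -> 3*11+1 = 34 -> hailstone_steps(34)
34 is even -> hailstone_steps(17)
17 is odd -> 3*17+1 = 52 -> hailstone_steps(52)
52 is even -> hailstone_steps(26)
26 is even -> hailstone_steps(13)
13 is odd -> 3*13+1 = 40 -> hailstone_steps(40)
40 is even -> hailstone_steps(20)
20 is even -> hailstone_steps(10)
10 is even -> hailstone_steps(5)
5 is odd -> 3*5+1 = 16 -> hailstone_steps(16)
16 is even -> hailstone_steps(8)
8 is even -> hailstone_steps(4)
4 is even -> hailstone_steps(2)
2 is even -> hailstone_steps(1)
Reached 1 after 14 steps
= 14


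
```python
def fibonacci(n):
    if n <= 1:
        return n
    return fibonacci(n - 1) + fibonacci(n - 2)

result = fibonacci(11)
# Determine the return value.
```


fibonacci(11)
= fibonacci(10) + fibonacci(9)
= (fibonacci(9) + fibonacci(8)) + fibonacci(9)
Computing bottom-up: fibonacci(0)=0, fibonacci(1)=1, fibonacci(2)=1, fibonacci(3)=2, fibonacci(4)=3, fibonacci(5)=5, fibonacci(6)=8, fibonacci(7)=13, fibonacci(8)=21, fibonacci(9)=34, fibonacci(10)=55, fibonacci(11)=89
= 89


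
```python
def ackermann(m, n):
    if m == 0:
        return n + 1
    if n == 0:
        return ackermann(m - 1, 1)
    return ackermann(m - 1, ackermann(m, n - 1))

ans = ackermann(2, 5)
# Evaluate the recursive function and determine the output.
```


ackermann(2, 5)
= ackermann(1, ackermann(2, 4))
First compute ackermann(2, 4) = 11
= ackermann(1, 11)
= 13


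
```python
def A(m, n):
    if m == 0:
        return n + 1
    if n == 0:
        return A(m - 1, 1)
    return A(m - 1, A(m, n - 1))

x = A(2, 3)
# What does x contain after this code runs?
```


A(2, 3)
= A(1, A(2, 2))
First compute A(2, 2) = 7
= A(1, 7)
= 9


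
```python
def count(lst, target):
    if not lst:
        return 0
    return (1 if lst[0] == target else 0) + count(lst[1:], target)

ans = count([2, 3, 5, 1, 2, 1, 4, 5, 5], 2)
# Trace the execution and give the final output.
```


count([2, 3, 5, 1, 2, 1, 4, 5, 5], 2)
lst[0]=2 == 2: 1 + count([3, 5, 1, 2, 1, 4, 5, 5], 2)
lst[0]=3 != 2: 0 + count([5, 1, 2, 1, 4, 5, 5], 2)
lst[0]=5 != 2: 0 + count([1, 2, 1, 4, 5, 5], 2)
lst[0]=1 != 2: 0 + count([2, 1, 4, 5, 5], 2)
lst[0]=2 == 2: 1 + count([1, 4, 5, 5], 2)
lst[0]=1 != 2: 0 + count([4, 5, 5], 2)
lst[0]=4 != 2: 0 + count([5, 5], 2)
lst[0]=5 != 2: 0 + count([5], 2)
lst[0]=5 != 2: 0 + count([], 2)
= 2


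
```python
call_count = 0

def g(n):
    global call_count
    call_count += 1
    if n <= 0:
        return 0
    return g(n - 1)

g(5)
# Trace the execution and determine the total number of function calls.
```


g(5) calls g(4) calls ... calls g(0)
Total calls: 5 + 1 (for base case) = 6


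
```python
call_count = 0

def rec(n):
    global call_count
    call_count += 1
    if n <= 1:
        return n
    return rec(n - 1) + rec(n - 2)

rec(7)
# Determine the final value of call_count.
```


rec(7) calls rec(6) and rec(5); each non-base call branches into two more.
Let C(k) = total number of calls made by rec(k), including the call to rec(k) itself.
Base cases: C(0) = 1, C(1) = 1
Recurrence: C(k) = 1 + C(k-1) + C(k-2)
  C(2) = 1 + C(1) + C(0) = 1 + 1 + 1 = 3
  C(3) = 1 + C(2) + C(1) = 1 + 3 + 1 = 5
  C(4) = 1 + C(3) + C(2) = 1 + 5 + 3 = 9
  C(5) = 1 + C(4) + C(3) = 1 + 9 + 5 = 15
  C(6) = 1 + C(5) + C(4) = 1 + 15 + 9 = 25
  C(7) = 1 + C(6) + C(5) = 1 + 25 + 15 = 41
Total calls = C(7) = 41


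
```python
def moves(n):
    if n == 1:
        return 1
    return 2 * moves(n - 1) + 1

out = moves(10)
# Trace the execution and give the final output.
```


moves(10)
= 2 * moves(9) + 1
= 2 * (2 * moves(8) + 1) + 1
= 2 * (2 * (2 * moves(7) + 1) + 1) + 1
= 2 * (2 * (2 * (2 * moves(6) + 1) + 1) + 1) + 1
= 2 * (2 * (2 * (2 * (2 * moves(5) + 1) + 1) + 1) + 1) + 1
= 2 * (2 * (2 * (2 * (2 * (2 * moves(4) + 1) + 1) + 1) + 1) + 1) + 1
= 2 * (2 * (2 * (2 * (2 * (2 * (2 * moves(3) + 1) + 1) + 1) + 1) + 1) + 1) + 1
= 2 * (2 * (2 * (2 * (2 * (2 * (2 * (2 * moves(2) + 1) + 1) + 1) + 1) + 1) + 1) + 1) + 1
= 2 * (2 * (2 * (2 * (2 * (2 * (2 * (2 * (2 * moves(1) + 1) + 1) + 1) + 1) + 1) + 1) + 1) + 1) + 1
Now compute bottom-up:
moves(1) = 1
moves(2) = 2 * 1 + 1 = 3
moves(3) = 2 * 3 + 1 = 7
moves(4) = 2 * 7 + 1 = 15
moves(5) = 2 * 15 + 1 = 31
moves(6) = 2 * 31 + 1 = 63
moves(7) = 2 * 63 + 1 = 127
moves(8) = 2 * 127 + 1 = 255
moves(9) = 2 * 255 + 1 = 511
moves(10) = 2 * 511 + 1 = 1023
= 1023


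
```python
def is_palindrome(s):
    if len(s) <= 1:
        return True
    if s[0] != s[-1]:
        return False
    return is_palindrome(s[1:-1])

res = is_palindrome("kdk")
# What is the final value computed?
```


is_palindrome("kdk")
"kdk": s[0]='k' == s[-1]='k' -> is_palindrome("d")
"d": len <= 1 -> True
= True


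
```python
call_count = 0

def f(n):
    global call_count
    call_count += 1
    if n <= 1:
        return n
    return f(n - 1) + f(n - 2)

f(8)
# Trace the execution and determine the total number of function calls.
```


f(8) calls f(7) and f(6); each non-base call branches into two more.
Let C(k) = total number of calls made by f(k), including the call to f(k) itself.
Base cases: C(0) = 1, C(1) = 1
Recurrence: C(k) = 1 + C(k-1) + C(k-2)
  C(2) = 1 + C(1) + C(0) = 1 + 1 + 1 = 3
  C(3) = 1 + C(2) + C(1) = 1 + 3 + 1 = 5
  C(4) = 1 + C(3) + C(2) = 1 + 5 + 3 = 9
  C(5) = 1 + C(4) + C(3) = 1 + 9 + 5 = 15
  C(6) = 1 + C(5) + C(4) = 1 + 15 + 9 = 25
  C(7) = 1 + C(6) + C(5) = 1 + 25 + 15 = 41
  C(8) = 1 + C(7) + C(6) = 1 + 41 + 25 = 67
Total calls = C(8) = 67


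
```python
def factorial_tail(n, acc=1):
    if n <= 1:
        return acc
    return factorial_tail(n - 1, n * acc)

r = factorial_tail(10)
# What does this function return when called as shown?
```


factorial_tail(10, 1)
= factorial_tail(9, 10 * 1) = factorial_tail(9, 10)
= factorial_tail(8, 9 * 10) = factorial_tail(8, 90)
= factorial_tail(7, 8 * 90) = factorial_tail(7, 720)
= factorial_tail(6, 7 * 720) = factorial_tail(6, 5040)
= factorial_tail(5, 6 * 5040) = factorial_tail(5, 30240)
= factorial_tail(4, 5 * 30240) = factorial_tail(4, 151200)
= factorial_tail(3, 4 * 151200) = factorial_tail(3, 604800)
= factorial_tail(2, 3 * 604800) = factorial_tail(2, 1814400)
= factorial_tail(1, 2 * 1814400) = factorial_tail(1, 3628800)
n <= 1, return acc = 3628800


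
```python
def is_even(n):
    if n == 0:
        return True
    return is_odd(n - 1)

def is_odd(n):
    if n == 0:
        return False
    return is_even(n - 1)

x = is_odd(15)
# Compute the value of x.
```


is_odd(15)
= is_even(14)
= is_odd(13)
= is_even(12)
= is_odd(11)
= is_even(10)
= is_odd(9)
= is_even(8)
= is_odd(7)
= is_even(6)
= is_odd(5)
= is_even(4)
= is_odd(3)
= is_even(2)
= is_odd(1)
= is_even(0)
n == 0: return True
= True


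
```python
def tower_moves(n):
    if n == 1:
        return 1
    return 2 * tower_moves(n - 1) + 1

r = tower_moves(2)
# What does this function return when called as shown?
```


tower_moves(2)
= 2 * tower_moves(1) + 1
Now compute bottom-up:
tower_moves(1) = 1
tower_moves(2) = 2 * 1 + 1 = 3
= 3


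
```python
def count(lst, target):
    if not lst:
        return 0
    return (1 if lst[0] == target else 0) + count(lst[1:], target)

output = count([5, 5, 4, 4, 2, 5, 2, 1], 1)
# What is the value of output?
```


count([5, 5, 4, 4, 2, 5, 2, 1], 1)
lst[0]=5 != 1: 0 + count([5, 4, 4, 2, 5, 2, 1], 1)
lst[0]=5 != 1: 0 + count([4, 4, 2, 5, 2, 1], 1)
lst[0]=4 != 1: 0 + count([4, 2, 5, 2, 1], 1)
lst[0]=4 != 1: 0 + count([2, 5, 2, 1], 1)
lst[0]=2 != 1: 0 + count([5, 2, 1], 1)
lst[0]=5 != 1: 0 + count([2, 1], 1)
lst[0]=2 != 1: 0 + count([1], 1)
lst[0]=1 == 1: 1 + count([], 1)
= 1


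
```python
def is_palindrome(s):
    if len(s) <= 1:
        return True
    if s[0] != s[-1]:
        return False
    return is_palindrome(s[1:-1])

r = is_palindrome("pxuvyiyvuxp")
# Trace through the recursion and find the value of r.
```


is_palindrome("pxuvyiyvuxp")
"pxuvyiyvuxp": s[0]='p' == s[-1]='p' -> is_palindrome("xuvyiyvux")
"xuvyiyvux": s[0]='x' == s[-1]='x' -> is_palindrome("uvyiyvu")
"uvyiyvu": s[0]='u' == s[-1]='u' -> is_palindrome("vyiyv")
"vyiyv": s[0]='v' == s[-1]='v' -> is_palindrome("yiy")
"yiy": s[0]='y' == s[-1]='y' -> is_palindrome("i")
"i": len <= 1 -> True
= True


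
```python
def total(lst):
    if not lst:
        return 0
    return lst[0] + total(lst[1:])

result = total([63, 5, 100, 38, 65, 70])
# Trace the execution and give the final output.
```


total([63, 5, 100, 38, 65, 70])
= 63 + total([5, 100, 38, 65, 70])
= 63 + 5 + total([100, 38, 65, 70])
= 63 + 5 + 100 + total([38, 65, 70])
= 63 + 5 + 100 + 38 + total([65, 70])
= 63 + 5 + 100 + 38 + 65 + total([70])
= 63 + 5 + 100 + 38 + 65 + 70 + total([])
= 63 + 5 + 100 + 38 + 65 + 70 + 0
= 341


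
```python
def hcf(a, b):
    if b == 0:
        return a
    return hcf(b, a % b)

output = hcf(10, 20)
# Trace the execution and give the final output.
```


hcf(10, 20)
= hcf(20, 10 % 20) = hcf(20, 10)
= hcf(10, 20 % 10) = hcf(10, 0)
b == 0, return a = 10


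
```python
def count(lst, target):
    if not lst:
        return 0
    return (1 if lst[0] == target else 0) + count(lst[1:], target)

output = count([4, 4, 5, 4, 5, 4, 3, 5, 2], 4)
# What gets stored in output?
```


count([4, 4, 5, 4, 5, 4, 3, 5, 2], 4)
lst[0]=4 == 4: 1 + count([4, 5, 4, 5, 4, 3, 5, 2], 4)
lst[0]=4 == 4: 1 + count([5, 4, 5, 4, 3, 5, 2], 4)
lst[0]=5 != 4: 0 + count([4, 5, 4, 3, 5, 2], 4)
lst[0]=4 == 4: 1 + count([5, 4, 3, 5, 2], 4)
lst[0]=5 != 4: 0 + count([4, 3, 5, 2], 4)
lst[0]=4 == 4: 1 + count([3, 5, 2], 4)
lst[0]=3 != 4: 0 + count([5, 2], 4)
lst[0]=5 != 4: 0 + count([2], 4)
lst[0]=2 != 4: 0 + count([], 4)
= 4


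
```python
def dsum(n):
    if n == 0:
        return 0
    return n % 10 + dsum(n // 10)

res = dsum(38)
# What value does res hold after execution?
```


dsum(38)
= 8 + dsum(3)
= 8 + 3 + dsum(0)
= 8 + 3 + 0
= 11


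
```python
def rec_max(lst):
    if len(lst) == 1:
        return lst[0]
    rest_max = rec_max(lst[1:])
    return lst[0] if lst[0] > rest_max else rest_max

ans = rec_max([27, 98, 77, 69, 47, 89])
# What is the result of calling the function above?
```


rec_max([27, 98, 77, 69, 47, 89])
= compare 27 with rec_max([98, 77, 69, 47, 89])
= compare 98 with rec_max([77, 69, 47, 89])
= compare 77 with rec_max([69, 47, 89])
= compare 69 with rec_max([47, 89])
= compare 47 with rec_max([89])
Base: rec_max([89]) = 89
compare 47 with 89: max = 89
compare 69 with 89: max = 89
compare 77 with 89: max = 89
compare 98 with 89: max = 98
compare 27 with 98: max = 98
= 98


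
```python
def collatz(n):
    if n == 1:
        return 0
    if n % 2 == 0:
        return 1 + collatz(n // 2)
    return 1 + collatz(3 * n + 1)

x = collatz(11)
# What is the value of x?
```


collatz(11)
11 is odd -> 3*11+1 = 34 -> collatz(34)
34 is even -> collatz(17)
17 is odd -> 3*17+1 = 52 -> collatz(52)
52 is even -> collatz(26)
26 is even -> collatz(13)
13 is odd -> 3*13+1 = 40 -> collatz(40)
40 is even -> collatz(20)
20 is even -> collatz(10)
10 is even -> collatz(5)
5 is odd -> 3*5+1 = 16 -> collatz(16)
16 is even -> collatz(8)
8 is even -> collatz(4)
4 is even -> collatz(2)
2 is even -> collatz(1)
Reached 1 after 14 steps
= 14


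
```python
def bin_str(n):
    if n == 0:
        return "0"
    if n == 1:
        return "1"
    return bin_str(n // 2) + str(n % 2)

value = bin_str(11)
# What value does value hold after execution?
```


bin_str(11)
= bin_str(5) + "1"
= bin_str(2) + "1" + "1"
= bin_str(1) + "0" + "1" + "1"
= "1" + "0" + "1" + "1"
= "1011"


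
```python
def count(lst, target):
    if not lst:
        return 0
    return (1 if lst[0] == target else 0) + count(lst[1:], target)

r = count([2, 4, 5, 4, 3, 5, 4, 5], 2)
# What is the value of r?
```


count([2, 4, 5, 4, 3, 5, 4, 5], 2)
lst[0]=2 == 2: 1 + count([4, 5, 4, 3, 5, 4, 5], 2)
lst[0]=4 != 2: 0 + count([5, 4, 3, 5, 4, 5], 2)
lst[0]=5 != 2: 0 + count([4, 3, 5, 4, 5], 2)
lst[0]=4 != 2: 0 + count([3, 5, 4, 5], 2)
lst[0]=3 != 2: 0 + count([5, 4, 5], 2)
lst[0]=5 != 2: 0 + count([4, 5], 2)
lst[0]=4 != 2: 0 + count([5], 2)
lst[0]=5 != 2: 0 + count([], 2)
= 1


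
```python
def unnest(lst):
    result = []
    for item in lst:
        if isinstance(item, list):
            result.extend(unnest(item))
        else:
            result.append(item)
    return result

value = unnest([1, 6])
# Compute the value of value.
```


unnest([1, 6])
Processing each element:
  1 is not a list -> append 1
  6 is not a list -> append 6
= [1, 6]


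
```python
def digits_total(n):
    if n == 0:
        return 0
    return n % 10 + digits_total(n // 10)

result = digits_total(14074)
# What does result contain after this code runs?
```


digits_total(14074)
= 4 + digits_total(1407)
= 4 + 7 + digits_total(140)
= 4 + 7 + 0 + digits_total(14)
= 4 + 7 + 0 + 4 + digits_total(1)
= 4 + 7 + 0 + 4 + 1 + digits_total(0)
= 4 + 7 + 0 + 4 + 1 + 0
= 16


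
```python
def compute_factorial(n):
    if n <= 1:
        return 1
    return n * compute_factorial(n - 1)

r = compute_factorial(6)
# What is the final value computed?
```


compute_factorial(6)
= 6 * compute_factorial(5)
= 6 * 5 * compute_factorial(4)
= 6 * 5 * 4 * compute_factorial(3)
= 6 * 5 * 4 * 3 * compute_factorial(2)
= 6 * 5 * 4 * 3 * 2 * compute_factorial(1)
= 6 * 5 * 4 * 3 * 2 * 1
= 720


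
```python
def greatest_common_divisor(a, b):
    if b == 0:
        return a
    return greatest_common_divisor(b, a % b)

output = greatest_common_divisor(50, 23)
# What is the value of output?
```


greatest_common_divisor(50, 23)
= greatest_common_divisor(23, 50 % 23) = greatest_common_divisor(23, 4)
= greatest_common_divisor(4, 23 % 4) = greatest_common_divisor(4, 3)
= greatest_common_divisor(3, 4 % 3) = greatest_common_divisor(3, 1)
= greatest_common_divisor(1, 3 % 1) = greatest_common_divisor(1, 0)
b == 0, return a = 1


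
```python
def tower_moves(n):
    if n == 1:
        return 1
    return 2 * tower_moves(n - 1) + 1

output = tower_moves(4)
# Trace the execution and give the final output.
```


tower_moves(4)
= 2 * tower_moves(3) + 1
= 2 * (2 * tower_moves(2) + 1) + 1
= 2 * (2 * (2 * tower_moves(1) + 1) + 1) + 1
Now compute bottom-up:
tower_moves(1) = 1
tower_moves(2) = 2 * 1 + 1 = 3
tower_moves(3) = 2 * 3 + 1 = 7
tower_moves(4) = 2 * 7 + 1 = 15
= 15


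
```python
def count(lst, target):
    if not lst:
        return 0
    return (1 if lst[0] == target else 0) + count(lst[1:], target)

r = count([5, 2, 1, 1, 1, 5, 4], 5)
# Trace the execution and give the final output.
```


count([5, 2, 1, 1, 1, 5, 4], 5)
lst[0]=5 == 5: 1 + count([2, 1, 1, 1, 5, 4], 5)
lst[0]=2 != 5: 0 + count([1, 1, 1, 5, 4], 5)
lst[0]=1 != 5: 0 + count([1, 1, 5, 4], 5)
lst[0]=1 != 5: 0 + count([1, 5, 4], 5)
lst[0]=1 != 5: 0 + count([5, 4], 5)
lst[0]=5 == 5: 1 + count([4], 5)
lst[0]=4 != 5: 0 + count([], 5)
= 2


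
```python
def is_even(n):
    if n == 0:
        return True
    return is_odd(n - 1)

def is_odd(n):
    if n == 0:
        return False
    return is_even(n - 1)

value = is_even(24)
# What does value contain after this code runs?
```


is_even(24)
= is_odd(23)
= is_even(22)
= is_odd(21)
= is_even(20)
= is_odd(19)
= is_even(18)
= is_odd(17)
= is_even(16)
= is_odd(15)
= is_even(14)
= is_odd(13)
= is_even(12)
= is_odd(11)
= is_even(10)
= is_odd(9)
= is_even(8)
= is_odd(7)
= is_even(6)
= is_odd(5)
= is_even(4)
= is_odd(3)
= is_even(2)
= is_odd(1)
= is_even(0)
n == 0: return True
= True


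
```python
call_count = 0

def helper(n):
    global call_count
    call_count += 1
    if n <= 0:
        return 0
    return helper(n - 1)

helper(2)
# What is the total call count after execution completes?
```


helper(2) calls helper(1) calls ... calls helper(0)
Total calls: 2 + 1 (for base case) = 3


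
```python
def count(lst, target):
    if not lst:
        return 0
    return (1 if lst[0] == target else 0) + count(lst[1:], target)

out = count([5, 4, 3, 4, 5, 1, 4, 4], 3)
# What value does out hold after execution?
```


count([5, 4, 3, 4, 5, 1, 4, 4], 3)
lst[0]=5 != 3: 0 + count([4, 3, 4, 5, 1, 4, 4], 3)
lst[0]=4 != 3: 0 + count([3, 4, 5, 1, 4, 4], 3)
lst[0]=3 == 3: 1 + count([4, 5, 1, 4, 4], 3)
lst[0]=4 != 3: 0 + count([5, 1, 4, 4], 3)
lst[0]=5 != 3: 0 + count([1, 4, 4], 3)
lst[0]=1 != 3: 0 + count([4, 4], 3)
lst[0]=4 != 3: 0 + count([4], 3)
lst[0]=4 != 3: 0 + count([], 3)
= 1


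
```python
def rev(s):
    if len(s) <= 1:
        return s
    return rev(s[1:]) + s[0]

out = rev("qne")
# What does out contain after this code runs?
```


rev("qne")
= rev("ne") + "q"
= rev("e") + "n" + "q"
= "e" + "n" + "q"
= "enq"


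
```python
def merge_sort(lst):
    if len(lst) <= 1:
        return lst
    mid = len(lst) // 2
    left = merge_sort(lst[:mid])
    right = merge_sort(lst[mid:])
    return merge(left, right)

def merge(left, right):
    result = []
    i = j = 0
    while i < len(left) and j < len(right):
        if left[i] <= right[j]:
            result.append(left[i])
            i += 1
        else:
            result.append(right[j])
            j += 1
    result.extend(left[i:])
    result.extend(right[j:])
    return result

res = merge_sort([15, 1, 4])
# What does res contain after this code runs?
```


merge_sort([15, 1, 4])
Split into [15] and [1, 4]
Left sorted: [15]
Right sorted: [1, 4]
Merge [15] and [1, 4]
= [1, 4, 15]


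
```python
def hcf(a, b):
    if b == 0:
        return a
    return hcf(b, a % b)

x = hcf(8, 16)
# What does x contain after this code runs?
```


hcf(8, 16)
= hcf(16, 8 % 16) = hcf(16, 8)
= hcf(8, 16 % 8) = hcf(8, 0)
b == 0, return a = 8


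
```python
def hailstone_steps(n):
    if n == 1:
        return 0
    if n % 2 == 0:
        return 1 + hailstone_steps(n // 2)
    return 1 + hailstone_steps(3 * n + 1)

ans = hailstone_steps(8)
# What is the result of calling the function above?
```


hailstone_steps(8)
8 is even -> hailstone_steps(4)
4 is even -> hailstone_steps(2)
2 is even -> hailstone_steps(1)
Reached 1 after 3 steps
= 3


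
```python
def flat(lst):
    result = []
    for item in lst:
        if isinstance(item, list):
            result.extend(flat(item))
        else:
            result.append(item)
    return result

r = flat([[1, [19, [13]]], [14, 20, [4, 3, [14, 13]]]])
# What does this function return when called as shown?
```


flat([[1, [19, [13]]], [14, 20, [4, 3, [14, 13]]]])
Processing each element:
  [1, [19, [13]]] is a list -> flat recursively -> [1, 19, 13]
  [14, 20, [4, 3, [14, 13]]] is a list -> flat recursively -> [14, 20, 4, 3, 14, 13]
= [1, 19, 13, 14, 20, 4, 3, 14, 13]


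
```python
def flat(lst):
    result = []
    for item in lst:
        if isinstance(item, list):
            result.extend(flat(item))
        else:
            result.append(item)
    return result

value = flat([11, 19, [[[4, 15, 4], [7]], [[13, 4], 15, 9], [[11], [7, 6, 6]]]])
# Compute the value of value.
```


flat([11, 19, [[[4, 15, 4], [7]], [[13, 4], 15, 9], [[11], [7, 6, 6]]]])
Processing each element:
  11 is not a list -> append 11
  19 is not a list -> append 19
  [[[4, 15, 4], [7]], [[13, 4], 15, 9], [[11], [7, 6, 6]]] is a list -> flat recursively -> [4, 15, 4, 7, 13, 4, 15, 9, 11, 7, 6, 6]
= [11, 19, 4, 15, 4, 7, 13, 4, 15, 9, 11, 7, 6, 6]


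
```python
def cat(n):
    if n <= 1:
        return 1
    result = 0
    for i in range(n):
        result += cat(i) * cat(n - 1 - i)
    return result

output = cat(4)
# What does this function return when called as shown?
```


cat(4)
= sum of cat(i) * cat(4-1-i) for i in 0..3
First compute sub-values bottom-up:
  cat(0) = 1, cat(1) = 1
  cat(2) = 1*1 + 1*1 = 2
  cat(3) = 1*2 + 1*1 + 2*1 = 5
Now cat(4):
  cat(0)*cat(3) = 1*5 = 5
  cat(1)*cat(2) = 1*2 = 2
  cat(2)*cat(1) = 2*1 = 2
  cat(3)*cat(0) = 5*1 = 5
= 5 + 2 + 2 + 5
= 14


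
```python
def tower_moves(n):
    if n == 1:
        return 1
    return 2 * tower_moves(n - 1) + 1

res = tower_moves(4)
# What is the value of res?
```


tower_moves(4)
= 2 * tower_moves(3) + 1
= 2 * (2 * tower_moves(2) + 1) + 1
= 2 * (2 * (2 * tower_moves(1) + 1) + 1) + 1
Now compute bottom-up:
tower_moves(1) = 1
tower_moves(2) = 2 * 1 + 1 = 3
tower_moves(3) = 2 * 3 + 1 = 7
tower_moves(4) = 2 * 7 + 1 = 15
= 15


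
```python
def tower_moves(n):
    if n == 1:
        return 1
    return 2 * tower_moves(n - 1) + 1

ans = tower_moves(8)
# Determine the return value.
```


tower_moves(8)
= 2 * tower_moves(7) + 1
= 2 * (2 * tower_moves(6) + 1) + 1
= 2 * (2 * (2 * tower_moves(5) + 1) + 1) + 1
= 2 * (2 * (2 * (2 * tower_moves(4) + 1) + 1) + 1) + 1
= 2 * (2 * (2 * (2 * (2 * tower_moves(3) + 1) + 1) + 1) + 1) + 1
= 2 * (2 * (2 * (2 * (2 * (2 * tower_moves(2) + 1) + 1) + 1) + 1) + 1) + 1
= 2 * (2 * (2 * (2 * (2 * (2 * (2 * tower_moves(1) + 1) + 1) + 1) + 1) + 1) + 1) + 1
Now compute bottom-up:
tower_moves(1) = 1
tower_moves(2) = 2 * 1 + 1 = 3
tower_moves(3) = 2 * 3 + 1 = 7
tower_moves(4) = 2 * 7 + 1 = 15
tower_moves(5) = 2 * 15 + 1 = 31
tower_moves(6) = 2 * 31 + 1 = 63
tower_moves(7) = 2 * 63 + 1 = 127
tower_moves(8) = 2 * 127 + 1 = 255
= 255


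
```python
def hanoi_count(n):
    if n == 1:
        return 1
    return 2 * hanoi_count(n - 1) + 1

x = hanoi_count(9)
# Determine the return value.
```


hanoi_count(9)
= 2 * hanoi_count(8) + 1
= 2 * (2 * hanoi_count(7) + 1) + 1
= 2 * (2 * (2 * hanoi_count(6) + 1) + 1) + 1
= 2 * (2 * (2 * (2 * hanoi_count(5) + 1) + 1) + 1) + 1
= 2 * (2 * (2 * (2 * (2 * hanoi_count(4) + 1) + 1) + 1) + 1) + 1
= 2 * (2 * (2 * (2 * (2 * (2 * hanoi_count(3) + 1) + 1) + 1) + 1) + 1) + 1
= 2 * (2 * (2 * (2 * (2 * (2 * (2 * hanoi_count(2) + 1) + 1) + 1) + 1) + 1) + 1) + 1
= 2 * (2 * (2 * (2 * (2 * (2 * (2 * (2 * hanoi_count(1) + 1) + 1) + 1) + 1) + 1) + 1) + 1) + 1
Now compute bottom-up:
hanoi_count(1) = 1
hanoi_count(2) = 2 * 1 + 1 = 3
hanoi_count(3) = 2 * 3 + 1 = 7
hanoi_count(4) = 2 * 7 + 1 = 15
hanoi_count(5) = 2 * 15 + 1 = 31
hanoi_count(6) = 2 * 31 + 1 = 63
hanoi_count(7) = 2 * 63 + 1 = 127
hanoi_count(8) = 2 * 127 + 1 = 255
hanoi_count(9) = 2 * 255 + 1 = 511
= 511


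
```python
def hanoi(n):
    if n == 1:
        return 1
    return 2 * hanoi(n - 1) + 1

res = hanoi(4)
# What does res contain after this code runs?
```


hanoi(4)
= 2 * hanoi(3) + 1
= 2 * (2 * hanoi(2) + 1) + 1
= 2 * (2 * (2 * hanoi(1) + 1) + 1) + 1
Now compute bottom-up:
hanoi(1) = 1
hanoi(2) = 2 * 1 + 1 = 3
hanoi(3) = 2 * 3 + 1 = 7
hanoi(4) = 2 * 7 + 1 = 15
= 15


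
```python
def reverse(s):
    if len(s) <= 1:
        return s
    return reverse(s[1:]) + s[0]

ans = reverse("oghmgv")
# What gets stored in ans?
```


reverse("oghmgv")
= reverse("ghmgv") + "o"
= reverse("hmgv") + "g" + "o"
= reverse("mgv") + "h" + "g" + "o"
= reverse("gv") + "m" + "h" + "g" + "o"
= reverse("v") + "g" + "m" + "h" + "g" + "o"
= "v" + "g" + "m" + "h" + "g" + "o"
= "vgmhgo"


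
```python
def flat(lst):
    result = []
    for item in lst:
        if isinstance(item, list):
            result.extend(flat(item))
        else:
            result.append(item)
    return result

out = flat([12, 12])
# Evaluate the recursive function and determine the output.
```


flat([12, 12])
Processing each element:
  12 is not a list -> append 12
  12 is not a list -> append 12
= [12, 12]


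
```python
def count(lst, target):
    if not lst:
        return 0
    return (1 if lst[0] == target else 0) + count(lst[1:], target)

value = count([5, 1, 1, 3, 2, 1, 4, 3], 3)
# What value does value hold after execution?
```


count([5, 1, 1, 3, 2, 1, 4, 3], 3)
lst[0]=5 != 3: 0 + count([1, 1, 3, 2, 1, 4, 3], 3)
lst[0]=1 != 3: 0 + count([1, 3, 2, 1, 4, 3], 3)
lst[0]=1 != 3: 0 + count([3, 2, 1, 4, 3], 3)
lst[0]=3 == 3: 1 + count([2, 1, 4, 3], 3)
lst[0]=2 != 3: 0 + count([1, 4, 3], 3)
lst[0]=1 != 3: 0 + count([4, 3], 3)
lst[0]=4 != 3: 0 + count([3], 3)
lst[0]=3 == 3: 1 + count([], 3)
= 2


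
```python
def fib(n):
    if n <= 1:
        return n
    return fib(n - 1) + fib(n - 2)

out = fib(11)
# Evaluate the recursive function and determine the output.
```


fib(11)
= fib(10) + fib(9)
= (fib(9) + fib(8)) + fib(9)
Computing bottom-up: fib(0)=0, fib(1)=1, fib(2)=1, fib(3)=2, fib(4)=3, fib(5)=5, fib(6)=8, fib(7)=13, fib(8)=21, fib(9)=34, fib(10)=55, fib(11)=89
= 89
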